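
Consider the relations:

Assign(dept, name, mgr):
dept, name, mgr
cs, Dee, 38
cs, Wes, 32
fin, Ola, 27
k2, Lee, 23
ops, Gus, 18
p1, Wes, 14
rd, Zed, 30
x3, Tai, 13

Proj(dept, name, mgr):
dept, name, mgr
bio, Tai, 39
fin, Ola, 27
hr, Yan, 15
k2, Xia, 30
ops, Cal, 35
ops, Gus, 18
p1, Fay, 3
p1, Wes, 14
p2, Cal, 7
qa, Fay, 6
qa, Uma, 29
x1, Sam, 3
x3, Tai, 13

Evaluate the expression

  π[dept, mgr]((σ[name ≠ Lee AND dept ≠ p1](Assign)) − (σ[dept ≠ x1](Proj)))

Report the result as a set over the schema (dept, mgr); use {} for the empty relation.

Apply σ_{name ≠ Lee AND dept ≠ p1}; surviving tuples: {(cs, Dee, 38), (cs, Wes, 32), (fin, Ola, 27), (ops, Gus, 18), (rd, Zed, 30), (x3, Tai, 13)}
Apply σ_{dept ≠ x1}; surviving tuples: {(bio, Tai, 39), (fin, Ola, 27), (hr, Yan, 15), (k2, Xia, 30), (ops, Cal, 35), (ops, Gus, 18), (p1, Fay, 3), (p1, Wes, 14), (p2, Cal, 7), (qa, Fay, 6), (qa, Uma, 29), (x3, Tai, 13)}
Set difference of the two operands is {(cs, Dee, 38), (cs, Wes, 32), (rd, Zed, 30)}.
π[dept, mgr]: project onto (dept, mgr) → {(cs, 32), (cs, 38), (rd, 30)}

{(cs, 32), (cs, 38), (rd, 30)}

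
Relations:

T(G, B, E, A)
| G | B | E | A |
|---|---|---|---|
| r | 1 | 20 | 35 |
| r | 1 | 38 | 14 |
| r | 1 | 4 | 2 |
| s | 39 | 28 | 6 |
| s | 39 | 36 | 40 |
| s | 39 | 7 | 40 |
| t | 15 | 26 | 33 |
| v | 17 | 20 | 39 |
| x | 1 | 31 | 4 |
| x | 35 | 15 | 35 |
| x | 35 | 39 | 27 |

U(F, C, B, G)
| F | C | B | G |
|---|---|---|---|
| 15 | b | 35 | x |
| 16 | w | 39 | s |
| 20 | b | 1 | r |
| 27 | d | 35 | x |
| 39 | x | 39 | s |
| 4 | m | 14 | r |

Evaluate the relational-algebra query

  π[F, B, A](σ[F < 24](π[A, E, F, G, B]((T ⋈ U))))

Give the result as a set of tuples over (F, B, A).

{(15, 35, 27), (15, 35, 35), (16, 39, 40), (16, 39, 6), (20, 1, 14), (20, 1, 2), (20, 1, 35)}

Natural join on G, B: {(r, 1, 20, 35, 20, b), (r, 1, 38, 14, 20, b), (r, 1, 4, 2, 20, b), (s, 39, 28, 6, 16, w), (s, 39, 28, 6, 39, x), (s, 39, 36, 40, 16, w), (s, 39, 36, 40, 39, x), (s, 39, 7, 40, 16, w), (s, 39, 7, 40, 39, x), (x, 35, 15, 35, 15, b), (x, 35, 15, 35, 27, d), (x, 35, 39, 27, 15, b), (x, 35, 39, 27, 27, d)}
π[A, E, F, G, B]: project onto (A, E, F, G, B) → {(14, 38, 20, r, 1), (2, 4, 20, r, 1), (27, 39, 15, x, 35), (27, 39, 27, x, 35), (35, 15, 15, x, 35), (35, 15, 27, x, 35), (35, 20, 20, r, 1), (40, 36, 16, s, 39), (40, 36, 39, s, 39), (40, 7, 16, s, 39), (40, 7, 39, s, 39), (6, 28, 16, s, 39), (6, 28, 39, s, 39)}
σ[F < 24]: keep tuples satisfying F < 24 → {(14, 38, 20, r, 1), (2, 4, 20, r, 1), (27, 39, 15, x, 35), (35, 15, 15, x, 35), (35, 20, 20, r, 1), (40, 36, 16, s, 39), (40, 7, 16, s, 39), (6, 28, 16, s, 39)}
π[F, B, A]: project onto (F, B, A) (1 duplicate(s) eliminated) → {(15, 35, 27), (15, 35, 35), (16, 39, 40), (16, 39, 6), (20, 1, 14), (20, 1, 2), (20, 1, 35)}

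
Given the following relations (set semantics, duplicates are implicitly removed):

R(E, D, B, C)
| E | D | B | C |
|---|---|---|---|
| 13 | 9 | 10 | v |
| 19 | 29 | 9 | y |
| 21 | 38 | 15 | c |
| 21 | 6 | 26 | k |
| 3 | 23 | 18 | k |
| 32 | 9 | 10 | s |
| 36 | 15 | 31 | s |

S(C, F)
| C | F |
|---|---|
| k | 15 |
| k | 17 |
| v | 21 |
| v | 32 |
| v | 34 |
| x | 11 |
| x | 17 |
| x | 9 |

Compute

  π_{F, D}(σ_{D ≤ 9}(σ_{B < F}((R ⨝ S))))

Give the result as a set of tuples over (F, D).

{(21, 9), (32, 9), (34, 9)}

R ⋈ S (natural join on C): {(13, 9, 10, v, 21), (13, 9, 10, v, 32), (13, 9, 10, v, 34), (21, 6, 26, k, 15), (21, 6, 26, k, 17), (3, 23, 18, k, 15), (3, 23, 18, k, 17)}
σ[B < F]: keep tuples satisfying B < F → {(13, 9, 10, v, 21), (13, 9, 10, v, 32), (13, 9, 10, v, 34)}
σ[D ≤ 9]: keep tuples satisfying D ≤ 9 → {(13, 9, 10, v, 21), (13, 9, 10, v, 32), (13, 9, 10, v, 34)}
Projecting to F, D: {(21, 9), (32, 9), (34, 9)}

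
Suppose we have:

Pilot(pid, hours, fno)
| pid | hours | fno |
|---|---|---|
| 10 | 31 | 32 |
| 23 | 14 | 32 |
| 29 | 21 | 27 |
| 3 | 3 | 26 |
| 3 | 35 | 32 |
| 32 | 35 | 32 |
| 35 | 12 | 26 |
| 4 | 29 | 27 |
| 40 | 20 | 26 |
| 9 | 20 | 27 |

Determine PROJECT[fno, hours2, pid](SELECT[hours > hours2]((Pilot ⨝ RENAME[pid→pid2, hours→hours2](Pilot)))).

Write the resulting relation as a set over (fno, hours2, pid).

ρ[pid→pid2, hours→hours2]: schema becomes (pid2, hours2, fno); tuples unchanged.
Natural join on fno: {(10, 31, 32, 10, 31), (10, 31, 32, 23, 14), (10, 31, 32, 3, 35), (10, 31, 32, 32, 35), (23, 14, 32, 10, 31), (23, 14, 32, 23, 14), (23, 14, 32, 3, 35), (23, 14, 32, 32, 35), (29, 21, 27, 29, 21), (29, 21, 27, 4, 29), (29, 21, 27, 9, 20), (3, 3, 26, 3, 3), (3, 3, 26, 35, 12), (3, 3, 26, 40, 20), (3, 35, 32, 10, 31), (3, 35, 32, 23, 14), (3, 35, 32, 3, 35), (3, 35, 32, 32, 35), (32, 35, 32, 10, 31), (32, 35, 32, 23, 14), (32, 35, 32, 3, 35), (32, 35, 32, 32, 35), (35, 12, 26, 3, 3), (35, 12, 26, 35, 12), (35, 12, 26, 40, 20), (4, 29, 27, 29, 21), (4, 29, 27, 4, 29), (4, 29, 27, 9, 20), (40, 20, 26, 3, 3), (40, 20, 26, 35, 12), (40, 20, 26, 40, 20), (9, 20, 27, 29, 21), (9, 20, 27, 4, 29), (9, 20, 27, 9, 20)}
Filtering on hours > hours2 leaves {(10, 31, 32, 23, 14), (29, 21, 27, 9, 20), (3, 35, 32, 10, 31), (3, 35, 32, 23, 14), (32, 35, 32, 10, 31), (32, 35, 32, 23, 14), (35, 12, 26, 3, 3), (4, 29, 27, 29, 21), (4, 29, 27, 9, 20), (40, 20, 26, 3, 3), (40, 20, 26, 35, 12)}.
π[fno, hours2, pid]: project onto (fno, hours2, pid) → {(26, 12, 40), (26, 3, 35), (26, 3, 40), (27, 20, 29), (27, 20, 4), (27, 21, 4), (32, 14, 10), (32, 14, 3), (32, 14, 32), (32, 31, 3), (32, 31, 32)}

{(26, 12, 40), (26, 3, 35), (26, 3, 40), (27, 20, 29), (27, 20, 4), (27, 21, 4), (32, 14, 10), (32, 14, 3), (32, 14, 32), (32, 31, 3), (32, 31, 32)}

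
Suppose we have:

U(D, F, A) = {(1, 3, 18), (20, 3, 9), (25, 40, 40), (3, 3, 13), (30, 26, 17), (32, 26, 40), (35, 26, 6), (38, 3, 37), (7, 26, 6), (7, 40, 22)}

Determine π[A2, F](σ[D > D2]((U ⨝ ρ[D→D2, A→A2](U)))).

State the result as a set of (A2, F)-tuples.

ρ[D→D2, A→A2]: schema becomes (D2, F, A2); tuples unchanged.
Natural join on F: {(1, 3, 18, 1, 18), (1, 3, 18, 20, 9), (1, 3, 18, 3, 13), (1, 3, 18, 38, 37), (20, 3, 9, 1, 18), (20, 3, 9, 20, 9), (20, 3, 9, 3, 13), (20, 3, 9, 38, 37), (25, 40, 40, 25, 40), (25, 40, 40, 7, 22), (3, 3, 13, 1, 18), (3, 3, 13, 20, 9), (3, 3, 13, 3, 13), (3, 3, 13, 38, 37), (30, 26, 17, 30, 17), (30, 26, 17, 32, 40), (30, 26, 17, 35, 6), (30, 26, 17, 7, 6), (32, 26, 40, 30, 17), (32, 26, 40, 32, 40), (32, 26, 40, 35, 6), (32, 26, 40, 7, 6), (35, 26, 6, 30, 17), (35, 26, 6, 32, 40), (35, 26, 6, 35, 6), (35, 26, 6, 7, 6), (38, 3, 37, 1, 18), (38, 3, 37, 20, 9), (38, 3, 37, 3, 13), (38, 3, 37, 38, 37), (7, 26, 6, 30, 17), (7, 26, 6, 32, 40), (7, 26, 6, 35, 6), (7, 26, 6, 7, 6), (7, 40, 22, 25, 40), (7, 40, 22, 7, 22)}
Selection D > D2: {(20, 3, 9, 1, 18), (20, 3, 9, 3, 13), (25, 40, 40, 7, 22), (3, 3, 13, 1, 18), (30, 26, 17, 7, 6), (32, 26, 40, 30, 17), (32, 26, 40, 7, 6), (35, 26, 6, 30, 17), (35, 26, 6, 32, 40), (35, 26, 6, 7, 6), (38, 3, 37, 1, 18), (38, 3, 37, 20, 9), (38, 3, 37, 3, 13)}
Projecting to A2, F (6 duplicate(s) eliminated): {(13, 3), (17, 26), (18, 3), (22, 40), (40, 26), (6, 26), (9, 3)}

{(13, 3), (17, 26), (18, 3), (22, 40), (40, 26), (6, 26), (9, 3)}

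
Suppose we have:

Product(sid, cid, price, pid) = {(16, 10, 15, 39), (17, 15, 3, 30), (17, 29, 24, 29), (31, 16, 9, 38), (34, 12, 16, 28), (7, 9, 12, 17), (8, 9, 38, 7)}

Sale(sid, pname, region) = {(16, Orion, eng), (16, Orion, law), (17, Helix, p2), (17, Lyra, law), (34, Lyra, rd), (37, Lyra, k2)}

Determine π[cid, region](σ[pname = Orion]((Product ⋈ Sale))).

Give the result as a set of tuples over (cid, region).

Product ⋈ Sale (natural join on sid): {(16, 10, 15, 39, Orion, eng), (16, 10, 15, 39, Orion, law), (17, 15, 3, 30, Helix, p2), (17, 15, 3, 30, Lyra, law), (17, 29, 24, 29, Helix, p2), (17, 29, 24, 29, Lyra, law), (34, 12, 16, 28, Lyra, rd)}
σ[pname = Orion]: keep tuples satisfying pname = Orion → {(16, 10, 15, 39, Orion, eng), (16, 10, 15, 39, Orion, law)}
π_{cid, region} gives {(10, eng), (10, law)}.

{(10, eng), (10, law)}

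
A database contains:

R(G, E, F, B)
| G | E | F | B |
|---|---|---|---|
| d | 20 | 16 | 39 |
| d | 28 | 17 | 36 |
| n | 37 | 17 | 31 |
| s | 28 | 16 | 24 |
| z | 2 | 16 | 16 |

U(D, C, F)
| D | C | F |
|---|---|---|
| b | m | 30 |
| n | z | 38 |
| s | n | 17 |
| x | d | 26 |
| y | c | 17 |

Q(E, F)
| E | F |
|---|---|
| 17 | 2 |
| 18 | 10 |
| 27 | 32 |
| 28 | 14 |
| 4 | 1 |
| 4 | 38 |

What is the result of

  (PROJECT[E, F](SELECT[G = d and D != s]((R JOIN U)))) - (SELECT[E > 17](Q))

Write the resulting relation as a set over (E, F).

{(28, 17)}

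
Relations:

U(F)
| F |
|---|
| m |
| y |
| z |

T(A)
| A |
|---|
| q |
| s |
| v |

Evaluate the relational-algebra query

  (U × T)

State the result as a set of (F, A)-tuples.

{(m, q), (m, s), (m, v), (y, q), (y, s), (y, v), (z, q), (z, s), (z, v)}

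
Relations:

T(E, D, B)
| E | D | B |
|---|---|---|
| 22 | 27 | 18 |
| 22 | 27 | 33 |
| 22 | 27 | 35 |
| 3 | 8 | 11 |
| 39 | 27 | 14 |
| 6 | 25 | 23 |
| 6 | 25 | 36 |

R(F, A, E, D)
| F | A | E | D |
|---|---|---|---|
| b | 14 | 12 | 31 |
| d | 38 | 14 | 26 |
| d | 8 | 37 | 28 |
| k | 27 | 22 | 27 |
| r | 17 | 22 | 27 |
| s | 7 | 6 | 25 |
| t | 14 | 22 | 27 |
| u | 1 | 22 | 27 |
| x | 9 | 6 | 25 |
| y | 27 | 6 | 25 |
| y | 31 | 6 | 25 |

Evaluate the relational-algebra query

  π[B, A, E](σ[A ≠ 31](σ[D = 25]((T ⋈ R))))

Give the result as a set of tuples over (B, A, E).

Joining T and R on E, D yields {(22, 27, 18, k, 27), (22, 27, 18, r, 17), (22, 27, 18, t, 14), (22, 27, 18, u, 1), (22, 27, 33, k, 27), (22, 27, 33, r, 17), (22, 27, 33, t, 14), (22, 27, 33, u, 1), (22, 27, 35, k, 27), (22, 27, 35, r, 17), (22, 27, 35, t, 14), (22, 27, 35, u, 1), (6, 25, 23, s, 7), (6, 25, 23, x, 9), (6, 25, 23, y, 27), (6, 25, 23, y, 31), (6, 25, 36, s, 7), (6, 25, 36, x, 9), (6, 25, 36, y, 27), (6, 25, 36, y, 31)}.
σ[D = 25]: keep tuples satisfying D = 25 → {(6, 25, 23, s, 7), (6, 25, 23, x, 9), (6, 25, 23, y, 27), (6, 25, 23, y, 31), (6, 25, 36, s, 7), (6, 25, 36, x, 9), (6, 25, 36, y, 27), (6, 25, 36, y, 31)}
σ[A ≠ 31]: keep tuples satisfying A ≠ 31 → {(6, 25, 23, s, 7), (6, 25, 23, x, 9), (6, 25, 23, y, 27), (6, 25, 36, s, 7), (6, 25, 36, x, 9), (6, 25, 36, y, 27)}
π_{B, A, E} gives {(23, 27, 6), (23, 7, 6), (23, 9, 6), (36, 27, 6), (36, 7, 6), (36, 9, 6)}.

{(23, 27, 6), (23, 7, 6), (23, 9, 6), (36, 27, 6), (36, 7, 6), (36, 9, 6)}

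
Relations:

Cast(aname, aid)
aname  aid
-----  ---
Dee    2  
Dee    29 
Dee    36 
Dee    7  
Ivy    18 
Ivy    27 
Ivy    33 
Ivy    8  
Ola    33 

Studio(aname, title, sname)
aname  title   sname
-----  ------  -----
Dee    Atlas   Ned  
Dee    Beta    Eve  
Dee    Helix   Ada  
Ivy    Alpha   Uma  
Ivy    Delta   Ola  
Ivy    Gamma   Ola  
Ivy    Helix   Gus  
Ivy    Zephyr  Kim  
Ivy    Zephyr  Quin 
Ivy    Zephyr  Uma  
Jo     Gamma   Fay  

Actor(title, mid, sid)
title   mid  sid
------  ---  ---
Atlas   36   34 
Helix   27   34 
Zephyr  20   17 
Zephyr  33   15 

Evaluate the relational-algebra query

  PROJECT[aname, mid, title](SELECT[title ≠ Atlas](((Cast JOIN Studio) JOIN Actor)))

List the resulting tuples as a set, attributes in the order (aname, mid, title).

{(Dee, 27, Helix), (Ivy, 20, Zephyr), (Ivy, 27, Helix), (Ivy, 33, Zephyr)}

Cast ⋈ Studio (natural join on aname): {(Dee, 2, Atlas, Ned), (Dee, 2, Beta, Eve), (Dee, 2, Helix, Ada), (Dee, 29, Atlas, Ned), (Dee, 29, Beta, Eve), (Dee, 29, Helix, Ada), (Dee, 36, Atlas, Ned), (Dee, 36, Beta, Eve), (Dee, 36, Helix, Ada), (Dee, 7, Atlas, Ned), (Dee, 7, Beta, Eve), (Dee, 7, Helix, Ada), (Ivy, 18, Alpha, Uma), (Ivy, 18, Delta, Ola), (Ivy, 18, Gamma, Ola), (Ivy, 18, Helix, Gus), (Ivy, 18, Zephyr, Kim), (Ivy, 18, Zephyr, Quin), (Ivy, 18, Zephyr, Uma), (Ivy, 27, Alpha, Uma), (Ivy, 27, Delta, Ola), (Ivy, 27, Gamma, Ola), (Ivy, 27, Helix, Gus), (Ivy, 27, Zephyr, Kim), (Ivy, 27, Zephyr, Quin), (Ivy, 27, Zephyr, Uma), (Ivy, 33, Alpha, Uma), (Ivy, 33, Delta, Ola), (Ivy, 33, Gamma, Ola), (Ivy, 33, Helix, Gus), (Ivy, 33, Zephyr, Kim), (Ivy, 33, Zephyr, Quin), (Ivy, 33, Zephyr, Uma), (Ivy, 8, Alpha, Uma), (Ivy, 8, Delta, Ola), (Ivy, 8, Gamma, Ola), (Ivy, 8, Helix, Gus), (Ivy, 8, Zephyr, Kim), (Ivy, 8, Zephyr, Quin), (Ivy, 8, Zephyr, Uma)}
(Cast JOIN Studio) ⋈ Actor (natural join on title): {(Dee, 2, Atlas, Ned, 36, 34), (Dee, 2, Helix, Ada, 27, 34), (Dee, 29, Atlas, Ned, 36, 34), (Dee, 29, Helix, Ada, 27, 34), (Dee, 36, Atlas, Ned, 36, 34), (Dee, 36, Helix, Ada, 27, 34), (Dee, 7, Atlas, Ned, 36, 34), (Dee, 7, Helix, Ada, 27, 34), (Ivy, 18, Helix, Gus, 27, 34), (Ivy, 18, Zephyr, Kim, 20, 17), (Ivy, 18, Zephyr, Kim, 33, 15), (Ivy, 18, Zephyr, Quin, 20, 17), (Ivy, 18, Zephyr, Quin, 33, 15), (Ivy, 18, Zephyr, Uma, 20, 17), (Ivy, 18, Zephyr, Uma, 33, 15), (Ivy, 27, Helix, Gus, 27, 34), (Ivy, 27, Zephyr, Kim, 20, 17), (Ivy, 27, Zephyr, Kim, 33, 15), (Ivy, 27, Zephyr, Quin, 20, 17), (Ivy, 27, Zephyr, Quin, 33, 15), (Ivy, 27, Zephyr, Uma, 20, 17), (Ivy, 27, Zephyr, Uma, 33, 15), (Ivy, 33, Helix, Gus, 27, 34), (Ivy, 33, Zephyr, Kim, 20, 17), (Ivy, 33, Zephyr, Kim, 33, 15), (Ivy, 33, Zephyr, Quin, 20, 17), (Ivy, 33, Zephyr, Quin, 33, 15), (Ivy, 33, Zephyr, Uma, 20, 17), (Ivy, 33, Zephyr, Uma, 33, 15), (Ivy, 8, Helix, Gus, 27, 34), (Ivy, 8, Zephyr, Kim, 20, 17), (Ivy, 8, Zephyr, Kim, 33, 15), (Ivy, 8, Zephyr, Quin, 20, 17), (Ivy, 8, Zephyr, Quin, 33, 15), (Ivy, 8, Zephyr, Uma, 20, 17), (Ivy, 8, Zephyr, Uma, 33, 15)}
Filtering on title ≠ Atlas leaves {(Dee, 2, Helix, Ada, 27, 34), (Dee, 29, Helix, Ada, 27, 34), (Dee, 36, Helix, Ada, 27, 34), (Dee, 7, Helix, Ada, 27, 34), (Ivy, 18, Helix, Gus, 27, 34), (Ivy, 18, Zephyr, Kim, 20, 17), (Ivy, 18, Zephyr, Kim, 33, 15), (Ivy, 18, Zephyr, Quin, 20, 17), (Ivy, 18, Zephyr, Quin, 33, 15), (Ivy, 18, Zephyr, Uma, 20, 17), (Ivy, 18, Zephyr, Uma, 33, 15), (Ivy, 27, Helix, Gus, 27, 34), (Ivy, 27, Zephyr, Kim, 20, 17), (Ivy, 27, Zephyr, Kim, 33, 15), (Ivy, 27, Zephyr, Quin, 20, 17), (Ivy, 27, Zephyr, Quin, 33, 15), (Ivy, 27, Zephyr, Uma, 20, 17), (Ivy, 27, Zephyr, Uma, 33, 15), (Ivy, 33, Helix, Gus, 27, 34), (Ivy, 33, Zephyr, Kim, 20, 17), (Ivy, 33, Zephyr, Kim, 33, 15), (Ivy, 33, Zephyr, Quin, 20, 17), (Ivy, 33, Zephyr, Quin, 33, 15), (Ivy, 33, Zephyr, Uma, 20, 17), (Ivy, 33, Zephyr, Uma, 33, 15), (Ivy, 8, Helix, Gus, 27, 34), (Ivy, 8, Zephyr, Kim, 20, 17), (Ivy, 8, Zephyr, Kim, 33, 15), (Ivy, 8, Zephyr, Quin, 20, 17), (Ivy, 8, Zephyr, Quin, 33, 15), (Ivy, 8, Zephyr, Uma, 20, 17), (Ivy, 8, Zephyr, Uma, 33, 15)}.
π[aname, mid, title]: project onto (aname, mid, title) (28 duplicate(s) eliminated) → {(Dee, 27, Helix), (Ivy, 20, Zephyr), (Ivy, 27, Helix), (Ivy, 33, Zephyr)}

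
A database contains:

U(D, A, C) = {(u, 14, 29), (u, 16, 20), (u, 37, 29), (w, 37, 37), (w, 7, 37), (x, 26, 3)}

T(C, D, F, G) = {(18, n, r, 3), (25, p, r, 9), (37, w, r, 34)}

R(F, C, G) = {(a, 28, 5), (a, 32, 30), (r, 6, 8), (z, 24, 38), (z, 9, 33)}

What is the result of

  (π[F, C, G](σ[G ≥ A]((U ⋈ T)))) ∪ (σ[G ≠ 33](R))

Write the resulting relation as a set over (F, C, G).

{(a, 28, 5), (a, 32, 30), (r, 37, 34), (r, 6, 8), (z, 24, 38)}

Joining U and T on D, C yields {(w, 37, 37, r, 34), (w, 7, 37, r, 34)}.
Filtering on G ≥ A leaves {(w, 7, 37, r, 34)}.
π[F, C, G]: project onto (F, C, G) → {(r, 37, 34)}
Filtering on G ≠ 33 leaves {(a, 28, 5), (a, 32, 30), (r, 6, 8), (z, 24, 38)}.
Taking the union: {(a, 28, 5), (a, 32, 30), (r, 37, 34), (r, 6, 8), (z, 24, 38)}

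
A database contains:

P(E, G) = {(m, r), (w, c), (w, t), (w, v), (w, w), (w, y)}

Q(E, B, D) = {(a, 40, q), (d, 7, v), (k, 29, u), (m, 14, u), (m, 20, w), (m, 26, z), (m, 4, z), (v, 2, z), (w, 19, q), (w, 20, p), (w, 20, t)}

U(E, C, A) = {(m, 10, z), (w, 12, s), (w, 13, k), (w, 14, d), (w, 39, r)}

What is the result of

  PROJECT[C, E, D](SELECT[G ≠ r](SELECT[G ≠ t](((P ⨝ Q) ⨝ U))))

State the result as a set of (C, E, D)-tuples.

{(12, w, p), (12, w, q), (12, w, t), (13, w, p), (13, w, q), (13, w, t), (14, w, p), (14, w, q), (14, w, t), (39, w, p), (39, w, q), (39, w, t)}

P ⋈ Q (natural join on E): {(m, r, 14, u), (m, r, 20, w), (m, r, 26, z), (m, r, 4, z), (w, c, 19, q), (w, c, 20, p), (w, c, 20, t), (w, t, 19, q), (w, t, 20, p), (w, t, 20, t), (w, v, 19, q), (w, v, 20, p), (w, v, 20, t), (w, w, 19, q), (w, w, 20, p), (w, w, 20, t), (w, y, 19, q), (w, y, 20, p), (w, y, 20, t)}
(P ⨝ Q) ⋈ U (natural join on E): {(m, r, 14, u, 10, z), (m, r, 20, w, 10, z), (m, r, 26, z, 10, z), (m, r, 4, z, 10, z), (w, c, 19, q, 12, s), (w, c, 19, q, 13, k), (w, c, 19, q, 14, d), (w, c, 19, q, 39, r), (w, c, 20, p, 12, s), (w, c, 20, p, 13, k), (w, c, 20, p, 14, d), (w, c, 20, p, 39, r), (w, c, 20, t, 12, s), (w, c, 20, t, 13, k), (w, c, 20, t, 14, d), (w, c, 20, t, 39, r), (w, t, 19, q, 12, s), (w, t, 19, q, 13, k), (w, t, 19, q, 14, d), (w, t, 19, q, 39, r), (w, t, 20, p, 12, s), (w, t, 20, p, 13, k), (w, t, 20, p, 14, d), (w, t, 20, p, 39, r), (w, t, 20, t, 12, s), (w, t, 20, t, 13, k), (w, t, 20, t, 14, d), (w, t, 20, t, 39, r), (w, v, 19, q, 12, s), (w, v, 19, q, 13, k), (w, v, 19, q, 14, d), (w, v, 19, q, 39, r), (w, v, 20, p, 12, s), (w, v, 20, p, 13, k), (w, v, 20, p, 14, d), (w, v, 20, p, 39, r), (w, v, 20, t, 12, s), (w, v, 20, t, 13, k), (w, v, 20, t, 14, d), (w, v, 20, t, 39, r), (w, w, 19, q, 12, s), (w, w, 19, q, 13, k), (w, w, 19, q, 14, d), (w, w, 19, q, 39, r), (w, w, 20, p, 12, s), (w, w, 20, p, 13, k), (w, w, 20, p, 14, d), (w, w, 20, p, 39, r), (w, w, 20, t, 12, s), (w, w, 20, t, 13, k), (w, w, 20, t, 14, d), (w, w, 20, t, 39, r), (w, y, 19, q, 12, s), (w, y, 19, q, 13, k), (w, y, 19, q, 14, d), (w, y, 19, q, 39, r), (w, y, 20, p, 12, s), (w, y, 20, p, 13, k), (w, y, 20, p, 14, d), (w, y, 20, p, 39, r), (w, y, 20, t, 12, s), (w, y, 20, t, 13, k), (w, y, 20, t, 14, d), (w, y, 20, t, 39, r)}
Selection G ≠ t: {(m, r, 14, u, 10, z), (m, r, 20, w, 10, z), (m, r, 26, z, 10, z), (m, r, 4, z, 10, z), (w, c, 19, q, 12, s), (w, c, 19, q, 13, k), (w, c, 19, q, 14, d), (w, c, 19, q, 39, r), (w, c, 20, p, 12, s), (w, c, 20, p, 13, k), (w, c, 20, p, 14, d), (w, c, 20, p, 39, r), (w, c, 20, t, 12, s), (w, c, 20, t, 13, k), (w, c, 20, t, 14, d), (w, c, 20, t, 39, r), (w, v, 19, q, 12, s), (w, v, 19, q, 13, k), (w, v, 19, q, 14, d), (w, v, 19, q, 39, r), (w, v, 20, p, 12, s), (w, v, 20, p, 13, k), (w, v, 20, p, 14, d), (w, v, 20, p, 39, r), (w, v, 20, t, 12, s), (w, v, 20, t, 13, k), (w, v, 20, t, 14, d), (w, v, 20, t, 39, r), (w, w, 19, q, 12, s), (w, w, 19, q, 13, k), (w, w, 19, q, 14, d), (w, w, 19, q, 39, r), (w, w, 20, p, 12, s), (w, w, 20, p, 13, k), (w, w, 20, p, 14, d), (w, w, 20, p, 39, r), (w, w, 20, t, 12, s), (w, w, 20, t, 13, k), (w, w, 20, t, 14, d), (w, w, 20, t, 39, r), (w, y, 19, q, 12, s), (w, y, 19, q, 13, k), (w, y, 19, q, 14, d), (w, y, 19, q, 39, r), (w, y, 20, p, 12, s), (w, y, 20, p, 13, k), (w, y, 20, p, 14, d), (w, y, 20, p, 39, r), (w, y, 20, t, 12, s), (w, y, 20, t, 13, k), (w, y, 20, t, 14, d), (w, y, 20, t, 39, r)}
Selection G ≠ r: {(w, c, 19, q, 12, s), (w, c, 19, q, 13, k), (w, c, 19, q, 14, d), (w, c, 19, q, 39, r), (w, c, 20, p, 12, s), (w, c, 20, p, 13, k), (w, c, 20, p, 14, d), (w, c, 20, p, 39, r), (w, c, 20, t, 12, s), (w, c, 20, t, 13, k), (w, c, 20, t, 14, d), (w, c, 20, t, 39, r), (w, v, 19, q, 12, s), (w, v, 19, q, 13, k), (w, v, 19, q, 14, d), (w, v, 19, q, 39, r), (w, v, 20, p, 12, s), (w, v, 20, p, 13, k), (w, v, 20, p, 14, d), (w, v, 20, p, 39, r), (w, v, 20, t, 12, s), (w, v, 20, t, 13, k), (w, v, 20, t, 14, d), (w, v, 20, t, 39, r), (w, w, 19, q, 12, s), (w, w, 19, q, 13, k), (w, w, 19, q, 14, d), (w, w, 19, q, 39, r), (w, w, 20, p, 12, s), (w, w, 20, p, 13, k), (w, w, 20, p, 14, d), (w, w, 20, p, 39, r), (w, w, 20, t, 12, s), (w, w, 20, t, 13, k), (w, w, 20, t, 14, d), (w, w, 20, t, 39, r), (w, y, 19, q, 12, s), (w, y, 19, q, 13, k), (w, y, 19, q, 14, d), (w, y, 19, q, 39, r), (w, y, 20, p, 12, s), (w, y, 20, p, 13, k), (w, y, 20, p, 14, d), (w, y, 20, p, 39, r), (w, y, 20, t, 12, s), (w, y, 20, t, 13, k), (w, y, 20, t, 14, d), (w, y, 20, t, 39, r)}
Keep only column(s) C, E, D (36 duplicate(s) eliminated): {(12, w, p), (12, w, q), (12, w, t), (13, w, p), (13, w, q), (13, w, t), (14, w, p), (14, w, q), (14, w, t), (39, w, p), (39, w, q), (39, w, t)}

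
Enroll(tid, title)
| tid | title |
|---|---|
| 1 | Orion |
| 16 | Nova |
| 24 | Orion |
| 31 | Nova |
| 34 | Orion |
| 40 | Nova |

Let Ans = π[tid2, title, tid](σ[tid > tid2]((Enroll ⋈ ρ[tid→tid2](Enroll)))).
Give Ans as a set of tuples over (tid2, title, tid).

ρ[tid→tid2]: schema becomes (tid2, title); tuples unchanged.
Natural join on title: {(1, Orion, 1), (1, Orion, 24), (1, Orion, 34), (16, Nova, 16), (16, Nova, 31), (16, Nova, 40), (24, Orion, 1), (24, Orion, 24), (24, Orion, 34), (31, Nova, 16), (31, Nova, 31), (31, Nova, 40), (34, Orion, 1), (34, Orion, 24), (34, Orion, 34), (40, Nova, 16), (40, Nova, 31), (40, Nova, 40)}
Filtering on tid > tid2 leaves {(24, Orion, 1), (31, Nova, 16), (34, Orion, 1), (34, Orion, 24), (40, Nova, 16), (40, Nova, 31)}.
π[tid2, title, tid]: project onto (tid2, title, tid) → {(1, Orion, 24), (1, Orion, 34), (16, Nova, 31), (16, Nova, 40), (24, Orion, 34), (31, Nova, 40)}

{(1, Orion, 24), (1, Orion, 34), (16, Nova, 31), (16, Nova, 40), (24, Orion, 34), (31, Nova, 40)}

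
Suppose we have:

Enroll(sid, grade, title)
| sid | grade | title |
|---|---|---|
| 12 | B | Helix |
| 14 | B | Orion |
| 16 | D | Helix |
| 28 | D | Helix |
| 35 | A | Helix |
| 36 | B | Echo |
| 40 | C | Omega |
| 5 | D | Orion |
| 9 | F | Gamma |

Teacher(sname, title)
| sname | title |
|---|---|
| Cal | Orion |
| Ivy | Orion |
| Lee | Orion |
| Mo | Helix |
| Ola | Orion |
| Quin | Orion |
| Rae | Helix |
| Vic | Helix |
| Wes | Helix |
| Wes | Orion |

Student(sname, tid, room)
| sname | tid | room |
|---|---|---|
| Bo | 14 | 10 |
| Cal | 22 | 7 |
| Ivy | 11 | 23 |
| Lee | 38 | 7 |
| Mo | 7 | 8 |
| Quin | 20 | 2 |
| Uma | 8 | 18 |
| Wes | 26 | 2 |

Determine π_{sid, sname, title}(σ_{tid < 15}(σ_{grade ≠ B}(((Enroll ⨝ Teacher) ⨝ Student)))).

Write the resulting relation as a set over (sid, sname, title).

{(16, Mo, Helix), (28, Mo, Helix), (35, Mo, Helix), (5, Ivy, Orion)}

Enroll ⋈ Teacher (natural join on title): {(12, B, Helix, Mo), (12, B, Helix, Rae), (12, B, Helix, Vic), (12, B, Helix, Wes), (14, B, Orion, Cal), (14, B, Orion, Ivy), (14, B, Orion, Lee), (14, B, Orion, Ola), (14, B, Orion, Quin), (14, B, Orion, Wes), (16, D, Helix, Mo), (16, D, Helix, Rae), (16, D, Helix, Vic), (16, D, Helix, Wes), (28, D, Helix, Mo), (28, D, Helix, Rae), (28, D, Helix, Vic), (28, D, Helix, Wes), (35, A, Helix, Mo), (35, A, Helix, Rae), (35, A, Helix, Vic), (35, A, Helix, Wes), (5, D, Orion, Cal), (5, D, Orion, Ivy), (5, D, Orion, Lee), (5, D, Orion, Ola), (5, D, Orion, Quin), (5, D, Orion, Wes)}
(Enroll ⨝ Teacher) ⋈ Student (natural join on sname): {(12, B, Helix, Mo, 7, 8), (12, B, Helix, Wes, 26, 2), (14, B, Orion, Cal, 22, 7), (14, B, Orion, Ivy, 11, 23), (14, B, Orion, Lee, 38, 7), (14, B, Orion, Quin, 20, 2), (14, B, Orion, Wes, 26, 2), (16, D, Helix, Mo, 7, 8), (16, D, Helix, Wes, 26, 2), (28, D, Helix, Mo, 7, 8), (28, D, Helix, Wes, 26, 2), (35, A, Helix, Mo, 7, 8), (35, A, Helix, Wes, 26, 2), (5, D, Orion, Cal, 22, 7), (5, D, Orion, Ivy, 11, 23), (5, D, Orion, Lee, 38, 7), (5, D, Orion, Quin, 20, 2), (5, D, Orion, Wes, 26, 2)}
σ[grade ≠ B]: keep tuples satisfying grade ≠ B → {(16, D, Helix, Mo, 7, 8), (16, D, Helix, Wes, 26, 2), (28, D, Helix, Mo, 7, 8), (28, D, Helix, Wes, 26, 2), (35, A, Helix, Mo, 7, 8), (35, A, Helix, Wes, 26, 2), (5, D, Orion, Cal, 22, 7), (5, D, Orion, Ivy, 11, 23), (5, D, Orion, Lee, 38, 7), (5, D, Orion, Quin, 20, 2), (5, D, Orion, Wes, 26, 2)}
σ[tid < 15]: keep tuples satisfying tid < 15 → {(16, D, Helix, Mo, 7, 8), (28, D, Helix, Mo, 7, 8), (35, A, Helix, Mo, 7, 8), (5, D, Orion, Ivy, 11, 23)}
π[sid, sname, title]: project onto (sid, sname, title) → {(16, Mo, Helix), (28, Mo, Helix), (35, Mo, Helix), (5, Ivy, Orion)}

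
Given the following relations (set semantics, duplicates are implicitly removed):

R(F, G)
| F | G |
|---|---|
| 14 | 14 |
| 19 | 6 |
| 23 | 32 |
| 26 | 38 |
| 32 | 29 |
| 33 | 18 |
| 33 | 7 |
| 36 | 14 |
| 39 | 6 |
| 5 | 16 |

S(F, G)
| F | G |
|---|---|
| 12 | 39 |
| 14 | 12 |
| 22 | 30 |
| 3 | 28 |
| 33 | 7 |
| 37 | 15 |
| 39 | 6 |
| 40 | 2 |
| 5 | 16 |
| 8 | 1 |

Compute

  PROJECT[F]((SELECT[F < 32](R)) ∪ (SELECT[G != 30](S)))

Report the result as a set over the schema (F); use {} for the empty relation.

{12, 14, 19, 23, 26, 3, 33, 37, 39, 40, 5, 8}

Filtering on F < 32 leaves {(14, 14), (19, 6), (23, 32), (26, 38), (5, 16)}.
Filtering on G != 30 leaves {(12, 39), (14, 12), (3, 28), (33, 7), (37, 15), (39, 6), (40, 2), (5, 16), (8, 1)}.
Set union of the two operands is {(12, 39), (14, 12), (14, 14), (19, 6), (23, 32), (26, 38), (3, 28), (33, 7), (37, 15), (39, 6), (40, 2), (5, 16), (8, 1)}.
Keep only column(s) F (1 duplicate(s) eliminated): {12, 14, 19, 23, 26, 3, 33, 37, 39, 40, 5, 8}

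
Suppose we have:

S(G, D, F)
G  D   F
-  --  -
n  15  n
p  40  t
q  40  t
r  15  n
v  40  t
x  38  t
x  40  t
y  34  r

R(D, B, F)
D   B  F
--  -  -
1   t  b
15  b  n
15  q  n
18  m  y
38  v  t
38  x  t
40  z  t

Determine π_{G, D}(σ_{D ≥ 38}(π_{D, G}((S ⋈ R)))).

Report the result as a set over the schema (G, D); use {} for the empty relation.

{(p, 40), (q, 40), (v, 40), (x, 38), (x, 40)}

Joining S and R on D, F yields {(n, 15, n, b), (n, 15, n, q), (p, 40, t, z), (q, 40, t, z), (r, 15, n, b), (r, 15, n, q), (v, 40, t, z), (x, 38, t, v), (x, 38, t, x), (x, 40, t, z)}.
π_{D, G} gives {(15, n), (15, r), (38, x), (40, p), (40, q), (40, v), (40, x)} (3 duplicate(s) eliminated).
Selection D ≥ 38: {(38, x), (40, p), (40, q), (40, v), (40, x)}
π_{G, D} gives {(p, 40), (q, 40), (v, 40), (x, 38), (x, 40)}.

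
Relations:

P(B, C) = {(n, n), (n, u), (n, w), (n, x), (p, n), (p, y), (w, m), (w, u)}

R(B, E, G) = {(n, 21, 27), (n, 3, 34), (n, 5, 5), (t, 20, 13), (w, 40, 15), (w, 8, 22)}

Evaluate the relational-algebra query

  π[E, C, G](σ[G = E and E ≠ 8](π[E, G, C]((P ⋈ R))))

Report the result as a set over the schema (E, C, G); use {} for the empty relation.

{(5, n, 5), (5, u, 5), (5, w, 5), (5, x, 5)}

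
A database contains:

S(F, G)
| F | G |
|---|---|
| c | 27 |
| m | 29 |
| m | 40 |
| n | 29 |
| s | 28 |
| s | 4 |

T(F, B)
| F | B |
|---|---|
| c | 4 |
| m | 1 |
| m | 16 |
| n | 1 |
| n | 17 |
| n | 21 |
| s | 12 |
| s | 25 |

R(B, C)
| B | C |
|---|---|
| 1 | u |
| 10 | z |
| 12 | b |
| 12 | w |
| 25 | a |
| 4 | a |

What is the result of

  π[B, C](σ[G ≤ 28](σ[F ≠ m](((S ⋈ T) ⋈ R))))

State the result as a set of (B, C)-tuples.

{(12, b), (12, w), (25, a), (4, a)}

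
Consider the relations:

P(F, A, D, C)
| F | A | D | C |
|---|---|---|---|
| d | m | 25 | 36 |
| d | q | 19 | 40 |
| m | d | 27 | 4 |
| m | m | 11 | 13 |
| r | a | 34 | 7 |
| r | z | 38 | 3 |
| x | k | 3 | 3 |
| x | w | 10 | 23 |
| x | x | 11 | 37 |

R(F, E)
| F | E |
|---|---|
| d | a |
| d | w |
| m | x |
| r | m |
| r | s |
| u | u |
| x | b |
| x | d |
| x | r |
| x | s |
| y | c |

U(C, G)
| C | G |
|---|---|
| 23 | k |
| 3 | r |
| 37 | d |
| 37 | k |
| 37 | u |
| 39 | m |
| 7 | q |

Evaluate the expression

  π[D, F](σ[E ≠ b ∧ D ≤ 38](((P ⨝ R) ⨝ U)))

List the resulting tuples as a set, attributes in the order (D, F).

{(10, x), (11, x), (3, x), (34, r), (38, r)}

Joining P and R on F yields {(d, m, 25, 36, a), (d, m, 25, 36, w), (d, q, 19, 40, a), (d, q, 19, 40, w), (m, d, 27, 4, x), (m, m, 11, 13, x), (r, a, 34, 7, m), (r, a, 34, 7, s), (r, z, 38, 3, m), (r, z, 38, 3, s), (x, k, 3, 3, b), (x, k, 3, 3, d), (x, k, 3, 3, r), (x, k, 3, 3, s), (x, w, 10, 23, b), (x, w, 10, 23, d), (x, w, 10, 23, r), (x, w, 10, 23, s), (x, x, 11, 37, b), (x, x, 11, 37, d), (x, x, 11, 37, r), (x, x, 11, 37, s)}.
Joining (P ⨝ R) and U on C yields {(r, a, 34, 7, m, q), (r, a, 34, 7, s, q), (r, z, 38, 3, m, r), (r, z, 38, 3, s, r), (x, k, 3, 3, b, r), (x, k, 3, 3, d, r), (x, k, 3, 3, r, r), (x, k, 3, 3, s, r), (x, w, 10, 23, b, k), (x, w, 10, 23, d, k), (x, w, 10, 23, r, k), (x, w, 10, 23, s, k), (x, x, 11, 37, b, d), (x, x, 11, 37, b, k), (x, x, 11, 37, b, u), (x, x, 11, 37, d, d), (x, x, 11, 37, d, k), (x, x, 11, 37, d, u), (x, x, 11, 37, r, d), (x, x, 11, 37, r, k), (x, x, 11, 37, r, u), (x, x, 11, 37, s, d), (x, x, 11, 37, s, k), (x, x, 11, 37, s, u)}.
Apply σ_{E ≠ b ∧ D ≤ 38}; surviving tuples: {(r, a, 34, 7, m, q), (r, a, 34, 7, s, q), (r, z, 38, 3, m, r), (r, z, 38, 3, s, r), (x, k, 3, 3, d, r), (x, k, 3, 3, r, r), (x, k, 3, 3, s, r), (x, w, 10, 23, d, k), (x, w, 10, 23, r, k), (x, w, 10, 23, s, k), (x, x, 11, 37, d, d), (x, x, 11, 37, d, k), (x, x, 11, 37, d, u), (x, x, 11, 37, r, d), (x, x, 11, 37, r, k), (x, x, 11, 37, r, u), (x, x, 11, 37, s, d), (x, x, 11, 37, s, k), (x, x, 11, 37, s, u)}
π_{D, F} gives {(10, x), (11, x), (3, x), (34, r), (38, r)} (14 duplicate(s) eliminated).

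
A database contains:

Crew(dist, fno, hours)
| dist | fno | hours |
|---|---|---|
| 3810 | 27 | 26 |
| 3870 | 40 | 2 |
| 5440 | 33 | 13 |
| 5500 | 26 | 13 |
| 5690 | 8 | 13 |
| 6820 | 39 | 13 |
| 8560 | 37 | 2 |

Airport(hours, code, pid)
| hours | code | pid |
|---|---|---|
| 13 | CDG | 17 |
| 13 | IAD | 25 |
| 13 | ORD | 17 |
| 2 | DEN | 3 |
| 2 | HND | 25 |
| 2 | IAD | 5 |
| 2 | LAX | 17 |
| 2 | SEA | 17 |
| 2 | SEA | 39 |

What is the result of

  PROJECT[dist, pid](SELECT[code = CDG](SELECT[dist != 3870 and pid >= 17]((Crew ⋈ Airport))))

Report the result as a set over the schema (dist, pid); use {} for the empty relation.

{(5440, 17), (5500, 17), (5690, 17), (6820, 17)}

Natural join on hours: {(3870, 40, 2, DEN, 3), (3870, 40, 2, HND, 25), (3870, 40, 2, IAD, 5), (3870, 40, 2, LAX, 17), (3870, 40, 2, SEA, 17), (3870, 40, 2, SEA, 39), (5440, 33, 13, CDG, 17), (5440, 33, 13, IAD, 25), (5440, 33, 13, ORD, 17), (5500, 26, 13, CDG, 17), (5500, 26, 13, IAD, 25), (5500, 26, 13, ORD, 17), (5690, 8, 13, CDG, 17), (5690, 8, 13, IAD, 25), (5690, 8, 13, ORD, 17), (6820, 39, 13, CDG, 17), (6820, 39, 13, IAD, 25), (6820, 39, 13, ORD, 17), (8560, 37, 2, DEN, 3), (8560, 37, 2, HND, 25), (8560, 37, 2, IAD, 5), (8560, 37, 2, LAX, 17), (8560, 37, 2, SEA, 17), (8560, 37, 2, SEA, 39)}
Filtering on dist != 3870 and pid >= 17 leaves {(5440, 33, 13, CDG, 17), (5440, 33, 13, IAD, 25), (5440, 33, 13, ORD, 17), (5500, 26, 13, CDG, 17), (5500, 26, 13, IAD, 25), (5500, 26, 13, ORD, 17), (5690, 8, 13, CDG, 17), (5690, 8, 13, IAD, 25), (5690, 8, 13, ORD, 17), (6820, 39, 13, CDG, 17), (6820, 39, 13, IAD, 25), (6820, 39, 13, ORD, 17), (8560, 37, 2, HND, 25), (8560, 37, 2, LAX, 17), (8560, 37, 2, SEA, 17), (8560, 37, 2, SEA, 39)}.
Filtering on code = CDG leaves {(5440, 33, 13, CDG, 17), (5500, 26, 13, CDG, 17), (5690, 8, 13, CDG, 17), (6820, 39, 13, CDG, 17)}.
π_{dist, pid} gives {(5440, 17), (5500, 17), (5690, 17), (6820, 17)}.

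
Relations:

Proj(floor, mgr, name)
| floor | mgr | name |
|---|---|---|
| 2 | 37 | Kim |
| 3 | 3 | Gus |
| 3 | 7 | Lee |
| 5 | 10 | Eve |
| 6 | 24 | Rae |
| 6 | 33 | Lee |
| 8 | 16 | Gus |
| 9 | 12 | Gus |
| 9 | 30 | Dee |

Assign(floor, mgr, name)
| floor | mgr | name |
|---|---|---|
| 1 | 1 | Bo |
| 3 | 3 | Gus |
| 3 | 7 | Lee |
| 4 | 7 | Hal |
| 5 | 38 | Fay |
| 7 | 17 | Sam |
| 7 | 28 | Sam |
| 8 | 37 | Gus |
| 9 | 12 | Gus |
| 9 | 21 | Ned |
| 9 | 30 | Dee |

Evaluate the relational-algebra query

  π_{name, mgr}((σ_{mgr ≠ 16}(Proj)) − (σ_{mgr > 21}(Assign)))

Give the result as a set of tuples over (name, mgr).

Apply σ_{mgr ≠ 16}; surviving tuples: {(2, 37, Kim), (3, 3, Gus), (3, 7, Lee), (5, 10, Eve), (6, 24, Rae), (6, 33, Lee), (9, 12, Gus), (9, 30, Dee)}
Apply σ_{mgr > 21}; surviving tuples: {(5, 38, Fay), (7, 28, Sam), (8, 37, Gus), (9, 30, Dee)}
Difference: {(2, 37, Kim), (3, 3, Gus), (3, 7, Lee), (5, 10, Eve), (6, 24, Rae), (6, 33, Lee), (9, 12, Gus), (9, 30, Dee)} with {(5, 38, Fay), (7, 28, Sam), (8, 37, Gus), (9, 30, Dee)} → {(2, 37, Kim), (3, 3, Gus), (3, 7, Lee), (5, 10, Eve), (6, 24, Rae), (6, 33, Lee), (9, 12, Gus)}
π[name, mgr]: project onto (name, mgr) → {(Eve, 10), (Gus, 12), (Gus, 3), (Kim, 37), (Lee, 33), (Lee, 7), (Rae, 24)}

{(Eve, 10), (Gus, 12), (Gus, 3), (Kim, 37), (Lee, 33), (Lee, 7), (Rae, 24)}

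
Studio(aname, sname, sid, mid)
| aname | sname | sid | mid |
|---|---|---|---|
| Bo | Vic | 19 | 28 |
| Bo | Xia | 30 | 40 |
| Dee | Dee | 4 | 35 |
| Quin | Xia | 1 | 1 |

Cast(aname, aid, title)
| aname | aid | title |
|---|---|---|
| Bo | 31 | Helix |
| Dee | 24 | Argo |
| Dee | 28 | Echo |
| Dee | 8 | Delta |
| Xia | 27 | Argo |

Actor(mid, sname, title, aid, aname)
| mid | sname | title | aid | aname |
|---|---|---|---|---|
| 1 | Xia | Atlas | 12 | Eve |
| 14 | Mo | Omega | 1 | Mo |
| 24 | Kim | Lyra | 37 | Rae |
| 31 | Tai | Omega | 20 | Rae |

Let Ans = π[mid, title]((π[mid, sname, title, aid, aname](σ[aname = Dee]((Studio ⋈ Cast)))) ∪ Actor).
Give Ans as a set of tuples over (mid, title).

Natural join on aname: {(Bo, Vic, 19, 28, 31, Helix), (Bo, Xia, 30, 40, 31, Helix), (Dee, Dee, 4, 35, 24, Argo), (Dee, Dee, 4, 35, 28, Echo), (Dee, Dee, 4, 35, 8, Delta)}
Apply σ_{aname = Dee}; surviving tuples: {(Dee, Dee, 4, 35, 24, Argo), (Dee, Dee, 4, 35, 28, Echo), (Dee, Dee, 4, 35, 8, Delta)}
π_{mid, sname, title, aid, aname} gives {(35, Dee, Argo, 24, Dee), (35, Dee, Delta, 8, Dee), (35, Dee, Echo, 28, Dee)}.
Taking the union: {(1, Xia, Atlas, 12, Eve), (14, Mo, Omega, 1, Mo), (24, Kim, Lyra, 37, Rae), (31, Tai, Omega, 20, Rae), (35, Dee, Argo, 24, Dee), (35, Dee, Delta, 8, Dee), (35, Dee, Echo, 28, Dee)}
π_{mid, title} gives {(1, Atlas), (14, Omega), (24, Lyra), (31, Omega), (35, Argo), (35, Delta), (35, Echo)}.

{(1, Atlas), (14, Omega), (24, Lyra), (31, Omega), (35, Argo), (35, Delta), (35, Echo)}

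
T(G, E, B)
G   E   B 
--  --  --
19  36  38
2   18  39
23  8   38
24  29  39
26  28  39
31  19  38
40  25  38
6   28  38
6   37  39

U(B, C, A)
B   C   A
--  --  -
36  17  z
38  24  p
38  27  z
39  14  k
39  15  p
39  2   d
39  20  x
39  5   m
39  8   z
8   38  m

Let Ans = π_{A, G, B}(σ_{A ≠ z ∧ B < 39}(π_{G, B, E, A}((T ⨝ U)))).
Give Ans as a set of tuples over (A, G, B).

{(p, 19, 38), (p, 23, 38), (p, 31, 38), (p, 40, 38), (p, 6, 38)}

Natural join on B: {(19, 36, 38, 24, p), (19, 36, 38, 27, z), (2, 18, 39, 14, k), (2, 18, 39, 15, p), (2, 18, 39, 2, d), (2, 18, 39, 20, x), (2, 18, 39, 5, m), (2, 18, 39, 8, z), (23, 8, 38, 24, p), (23, 8, 38, 27, z), (24, 29, 39, 14, k), (24, 29, 39, 15, p), (24, 29, 39, 2, d), (24, 29, 39, 20, x), (24, 29, 39, 5, m), (24, 29, 39, 8, z), (26, 28, 39, 14, k), (26, 28, 39, 15, p), (26, 28, 39, 2, d), (26, 28, 39, 20, x), (26, 28, 39, 5, m), (26, 28, 39, 8, z), (31, 19, 38, 24, p), (31, 19, 38, 27, z), (40, 25, 38, 24, p), (40, 25, 38, 27, z), (6, 28, 38, 24, p), (6, 28, 38, 27, z), (6, 37, 39, 14, k), (6, 37, 39, 15, p), (6, 37, 39, 2, d), (6, 37, 39, 20, x), (6, 37, 39, 5, m), (6, 37, 39, 8, z)}
Projecting to G, B, E, A: {(19, 38, 36, p), (19, 38, 36, z), (2, 39, 18, d), (2, 39, 18, k), (2, 39, 18, m), (2, 39, 18, p), (2, 39, 18, x), (2, 39, 18, z), (23, 38, 8, p), (23, 38, 8, z), (24, 39, 29, d), (24, 39, 29, k), (24, 39, 29, m), (24, 39, 29, p), (24, 39, 29, x), (24, 39, 29, z), (26, 39, 28, d), (26, 39, 28, k), (26, 39, 28, m), (26, 39, 28, p), (26, 39, 28, x), (26, 39, 28, z), (31, 38, 19, p), (31, 38, 19, z), (40, 38, 25, p), (40, 38, 25, z), (6, 38, 28, p), (6, 38, 28, z), (6, 39, 37, d), (6, 39, 37, k), (6, 39, 37, m), (6, 39, 37, p), (6, 39, 37, x), (6, 39, 37, z)}
Apply σ_{A ≠ z ∧ B < 39}; surviving tuples: {(19, 38, 36, p), (23, 38, 8, p), (31, 38, 19, p), (40, 38, 25, p), (6, 38, 28, p)}
Projecting to A, G, B: {(p, 19, 38), (p, 23, 38), (p, 31, 38), (p, 40, 38), (p, 6, 38)}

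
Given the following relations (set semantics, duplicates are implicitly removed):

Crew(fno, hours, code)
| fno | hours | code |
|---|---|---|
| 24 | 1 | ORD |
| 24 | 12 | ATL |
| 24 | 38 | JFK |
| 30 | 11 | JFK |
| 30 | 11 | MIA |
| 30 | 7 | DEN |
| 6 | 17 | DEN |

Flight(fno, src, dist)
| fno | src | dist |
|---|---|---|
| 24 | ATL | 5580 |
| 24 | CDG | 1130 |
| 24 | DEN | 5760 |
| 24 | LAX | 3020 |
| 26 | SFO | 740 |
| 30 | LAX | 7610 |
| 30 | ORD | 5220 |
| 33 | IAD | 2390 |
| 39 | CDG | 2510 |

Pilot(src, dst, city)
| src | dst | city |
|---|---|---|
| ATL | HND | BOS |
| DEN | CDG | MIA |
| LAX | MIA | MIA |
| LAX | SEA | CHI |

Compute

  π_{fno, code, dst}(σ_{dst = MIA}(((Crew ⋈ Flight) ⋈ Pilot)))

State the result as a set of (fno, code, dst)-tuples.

Crew ⋈ Flight (natural join on fno): {(24, 1, ORD, ATL, 5580), (24, 1, ORD, CDG, 1130), (24, 1, ORD, DEN, 5760), (24, 1, ORD, LAX, 3020), (24, 12, ATL, ATL, 5580), (24, 12, ATL, CDG, 1130), (24, 12, ATL, DEN, 5760), (24, 12, ATL, LAX, 3020), (24, 38, JFK, ATL, 5580), (24, 38, JFK, CDG, 1130), (24, 38, JFK, DEN, 5760), (24, 38, JFK, LAX, 3020), (30, 11, JFK, LAX, 7610), (30, 11, JFK, ORD, 5220), (30, 11, MIA, LAX, 7610), (30, 11, MIA, ORD, 5220), (30, 7, DEN, LAX, 7610), (30, 7, DEN, ORD, 5220)}
(Crew ⋈ Flight) ⋈ Pilot (natural join on src): {(24, 1, ORD, ATL, 5580, HND, BOS), (24, 1, ORD, DEN, 5760, CDG, MIA), (24, 1, ORD, LAX, 3020, MIA, MIA), (24, 1, ORD, LAX, 3020, SEA, CHI), (24, 12, ATL, ATL, 5580, HND, BOS), (24, 12, ATL, DEN, 5760, CDG, MIA), (24, 12, ATL, LAX, 3020, MIA, MIA), (24, 12, ATL, LAX, 3020, SEA, CHI), (24, 38, JFK, ATL, 5580, HND, BOS), (24, 38, JFK, DEN, 5760, CDG, MIA), (24, 38, JFK, LAX, 3020, MIA, MIA), (24, 38, JFK, LAX, 3020, SEA, CHI), (30, 11, JFK, LAX, 7610, MIA, MIA), (30, 11, JFK, LAX, 7610, SEA, CHI), (30, 11, MIA, LAX, 7610, MIA, MIA), (30, 11, MIA, LAX, 7610, SEA, CHI), (30, 7, DEN, LAX, 7610, MIA, MIA), (30, 7, DEN, LAX, 7610, SEA, CHI)}
Apply σ_{dst = MIA}; surviving tuples: {(24, 1, ORD, LAX, 3020, MIA, MIA), (24, 12, ATL, LAX, 3020, MIA, MIA), (24, 38, JFK, LAX, 3020, MIA, MIA), (30, 11, JFK, LAX, 7610, MIA, MIA), (30, 11, MIA, LAX, 7610, MIA, MIA), (30, 7, DEN, LAX, 7610, MIA, MIA)}
Projecting to fno, code, dst: {(24, ATL, MIA), (24, JFK, MIA), (24, ORD, MIA), (30, DEN, MIA), (30, JFK, MIA), (30, MIA, MIA)}

{(24, ATL, MIA), (24, JFK, MIA), (24, ORD, MIA), (30, DEN, MIA), (30, JFK, MIA), (30, MIA, MIA)}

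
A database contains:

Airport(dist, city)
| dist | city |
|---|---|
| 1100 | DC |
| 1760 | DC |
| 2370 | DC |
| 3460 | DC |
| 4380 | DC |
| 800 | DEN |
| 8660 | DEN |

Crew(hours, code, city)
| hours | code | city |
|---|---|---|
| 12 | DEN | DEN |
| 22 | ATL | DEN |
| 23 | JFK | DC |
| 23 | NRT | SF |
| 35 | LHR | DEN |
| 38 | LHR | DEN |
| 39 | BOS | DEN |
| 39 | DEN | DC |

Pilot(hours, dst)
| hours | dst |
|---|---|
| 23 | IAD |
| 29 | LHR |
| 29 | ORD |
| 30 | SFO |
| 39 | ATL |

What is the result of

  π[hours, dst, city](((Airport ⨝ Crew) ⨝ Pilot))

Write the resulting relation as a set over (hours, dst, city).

{(23, IAD, DC), (39, ATL, DC), (39, ATL, DEN)}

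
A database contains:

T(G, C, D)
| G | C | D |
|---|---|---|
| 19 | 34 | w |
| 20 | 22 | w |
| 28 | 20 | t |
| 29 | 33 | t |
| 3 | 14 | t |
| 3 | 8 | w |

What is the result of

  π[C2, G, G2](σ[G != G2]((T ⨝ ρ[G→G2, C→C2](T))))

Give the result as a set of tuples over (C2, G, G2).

{(14, 28, 3), (14, 29, 3), (20, 29, 28), (20, 3, 28), (22, 19, 20), (22, 3, 20), (33, 28, 29), (33, 3, 29), (34, 20, 19), (34, 3, 19), (8, 19, 3), (8, 20, 3)}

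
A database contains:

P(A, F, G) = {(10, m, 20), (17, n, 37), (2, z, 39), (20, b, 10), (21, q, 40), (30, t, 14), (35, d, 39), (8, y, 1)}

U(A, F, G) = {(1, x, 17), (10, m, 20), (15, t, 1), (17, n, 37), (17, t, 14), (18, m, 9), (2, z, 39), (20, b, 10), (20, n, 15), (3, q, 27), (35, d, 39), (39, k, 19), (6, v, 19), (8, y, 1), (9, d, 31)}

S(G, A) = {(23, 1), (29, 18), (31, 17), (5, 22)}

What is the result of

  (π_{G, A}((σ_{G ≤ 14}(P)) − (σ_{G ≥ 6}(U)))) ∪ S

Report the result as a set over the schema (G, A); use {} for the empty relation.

{(1, 8), (14, 30), (23, 1), (29, 18), (31, 17), (5, 22)}

σ[G ≤ 14]: keep tuples satisfying G ≤ 14 → {(20, b, 10), (30, t, 14), (8, y, 1)}
σ[G ≥ 6]: keep tuples satisfying G ≥ 6 → {(1, x, 17), (10, m, 20), (17, n, 37), (17, t, 14), (18, m, 9), (2, z, 39), (20, b, 10), (20, n, 15), (3, q, 27), (35, d, 39), (39, k, 19), (6, v, 19), (9, d, 31)}
Difference: {(20, b, 10), (30, t, 14), (8, y, 1)} with {(1, x, 17), (10, m, 20), (17, n, 37), (17, t, 14), (18, m, 9), (2, z, 39), (20, b, 10), (20, n, 15), (3, q, 27), (35, d, 39), (39, k, 19), (6, v, 19), (9, d, 31)} → {(30, t, 14), (8, y, 1)}
Keep only column(s) G, A: {(1, 8), (14, 30)}
Union: {(1, 8), (14, 30)} with {(23, 1), (29, 18), (31, 17), (5, 22)} → {(1, 8), (14, 30), (23, 1), (29, 18), (31, 17), (5, 22)}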